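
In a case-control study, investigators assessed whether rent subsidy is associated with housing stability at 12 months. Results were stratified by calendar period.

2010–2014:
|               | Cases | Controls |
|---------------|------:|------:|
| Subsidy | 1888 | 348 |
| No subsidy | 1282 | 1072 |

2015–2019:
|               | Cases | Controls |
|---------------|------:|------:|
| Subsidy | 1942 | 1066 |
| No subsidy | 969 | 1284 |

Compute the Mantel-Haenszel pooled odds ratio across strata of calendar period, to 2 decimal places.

OR_MH = Σ(aᵢdᵢ/nᵢ) / Σ(bᵢcᵢ/nᵢ), where nᵢ is the stratum total.
Stratum 1 (2010–2014): n = 4590; a·d/n = 1888·1072/4590 = 440.9447; b·c/n = 348·1282/4590 = 97.1974
Stratum 2 (2015–2019): n = 5261; a·d/n = 1942·1284/5261 = 473.9646; b·c/n = 1066·969/5261 = 196.3418
OR_MH = (440.9447 + 473.9646) / (97.1974 + 196.3418) = 914.9093 / 293.5391 = 3.11682

3.12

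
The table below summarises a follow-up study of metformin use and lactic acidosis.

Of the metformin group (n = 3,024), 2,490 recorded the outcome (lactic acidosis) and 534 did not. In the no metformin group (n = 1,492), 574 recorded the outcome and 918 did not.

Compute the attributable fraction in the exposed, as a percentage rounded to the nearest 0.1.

53.3

From the description: a = 2490, b = 534, c = 574, d = 918.
Risk in exposed = 2490/3024 = 0.82341; risk in unexposed = 574/1492 = 0.38472.
RR = 0.82341/0.38472 = 2.14030
AR% = (RR − 1)/RR × 100 = (2.14030 − 1)/2.14030 × 100 = 53.2776%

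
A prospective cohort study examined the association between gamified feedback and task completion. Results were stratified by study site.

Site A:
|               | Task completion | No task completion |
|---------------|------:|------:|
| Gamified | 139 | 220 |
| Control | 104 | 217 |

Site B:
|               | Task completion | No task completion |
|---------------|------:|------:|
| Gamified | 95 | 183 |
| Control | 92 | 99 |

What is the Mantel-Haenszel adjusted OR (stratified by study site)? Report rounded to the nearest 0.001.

OR_MH = Σ(aᵢdᵢ/nᵢ) / Σ(bᵢcᵢ/nᵢ), where nᵢ is the stratum total.
Stratum 1 (Site A): n = 680; a·d/n = 139·217/680 = 44.3574; b·c/n = 220·104/680 = 33.6471
Stratum 2 (Site B): n = 469; a·d/n = 95·99/469 = 20.0533; b·c/n = 183·92/469 = 35.8977
OR_MH = (44.3574 + 20.0533) / (33.6471 + 35.8977) = 64.4107 / 69.5447 = 0.92618

0.926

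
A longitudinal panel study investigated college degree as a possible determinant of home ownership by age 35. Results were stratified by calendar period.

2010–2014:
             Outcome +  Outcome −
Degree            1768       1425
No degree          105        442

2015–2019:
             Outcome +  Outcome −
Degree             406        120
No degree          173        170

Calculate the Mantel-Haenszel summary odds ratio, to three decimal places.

OR_MH = Σ(aᵢdᵢ/nᵢ) / Σ(bᵢcᵢ/nᵢ), where nᵢ is the stratum total.
Stratum 1 (2010–2014): n = 3740; a·d/n = 1768·442/3740 = 208.9455; b·c/n = 1425·105/3740 = 40.0067
Stratum 2 (2015–2019): n = 869; a·d/n = 406·170/869 = 79.4246; b·c/n = 120·173/869 = 23.8895
OR_MH = (208.9455 + 79.4246) / (40.0067 + 23.8895) = 288.3701 / 63.8962 = 4.51310

4.513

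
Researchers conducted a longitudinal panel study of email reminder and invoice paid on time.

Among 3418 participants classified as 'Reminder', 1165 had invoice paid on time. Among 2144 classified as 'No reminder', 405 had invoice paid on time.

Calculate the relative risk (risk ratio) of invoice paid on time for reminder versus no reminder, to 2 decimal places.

1.80

From the description: a = 1165, b = 2253, c = 405, d = 1739.
Risk in exposed = 1165/3418 = 0.34084; risk in unexposed = 405/2144 = 0.18890.
RR = 0.34084 / 0.18890 = 1.80436
The risk among the exposed is 1.80 times that among the unexposed.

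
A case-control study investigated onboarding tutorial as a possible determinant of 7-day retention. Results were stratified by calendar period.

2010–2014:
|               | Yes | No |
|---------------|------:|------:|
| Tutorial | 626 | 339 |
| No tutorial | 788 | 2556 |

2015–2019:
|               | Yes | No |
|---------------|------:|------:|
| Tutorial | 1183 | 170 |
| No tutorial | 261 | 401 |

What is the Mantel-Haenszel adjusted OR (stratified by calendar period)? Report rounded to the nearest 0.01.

OR_MH = Σ(aᵢdᵢ/nᵢ) / Σ(bᵢcᵢ/nᵢ), where nᵢ is the stratum total.
Stratum 1 (2010–2014): n = 4309; a·d/n = 626·2556/4309 = 371.3288; b·c/n = 339·788/4309 = 61.9940
Stratum 2 (2015–2019): n = 2015; a·d/n = 1183·401/2015 = 235.4258; b·c/n = 170·261/2015 = 22.0199
OR_MH = (371.3288 + 235.4258) / (61.9940 + 22.0199) = 606.7547 / 84.0138 = 7.22208

7.22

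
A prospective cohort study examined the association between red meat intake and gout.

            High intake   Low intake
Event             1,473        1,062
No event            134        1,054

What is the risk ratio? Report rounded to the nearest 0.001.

Reading the table with exposure as columns: a = 1473 (High intake, case), b = 134 (High intake, non-case), c = 1062 (Low intake, case), d = 1054.
Risk in exposed = 1473/1607 = 0.91661; risk in unexposed = 1062/2116 = 0.50189.
RR = 0.91661 / 0.50189 = 1.82632
The risk among the exposed is 1.83 times that among the unexposed.

1.826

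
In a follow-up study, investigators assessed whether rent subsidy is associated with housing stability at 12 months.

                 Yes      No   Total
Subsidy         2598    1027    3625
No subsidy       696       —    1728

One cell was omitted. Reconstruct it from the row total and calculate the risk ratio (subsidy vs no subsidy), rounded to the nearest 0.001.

1.779

The missing cell is in the unexposed row: 1728 − 696 = 1032.
So a = 2598, b = 1027, c = 696, d = 1032.
RR = [a/(a+b)] / [c/(c+d)] = (2598/3625) / (696/1728) = 0.71669/0.40278 = 1.77937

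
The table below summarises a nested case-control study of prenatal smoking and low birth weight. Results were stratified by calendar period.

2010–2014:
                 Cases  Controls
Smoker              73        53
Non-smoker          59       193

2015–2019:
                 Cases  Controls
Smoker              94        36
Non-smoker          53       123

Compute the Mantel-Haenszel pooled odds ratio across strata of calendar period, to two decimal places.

OR_MH = Σ(aᵢdᵢ/nᵢ) / Σ(bᵢcᵢ/nᵢ), where nᵢ is the stratum total.
Stratum 1 (2010–2014): n = 378; a·d/n = 73·193/378 = 37.2725; b·c/n = 53·59/378 = 8.2725
Stratum 2 (2015–2019): n = 306; a·d/n = 94·123/306 = 37.7843; b·c/n = 36·53/306 = 6.2353
OR_MH = (37.2725 + 37.7843) / (8.2725 + 6.2353) = 75.0568 / 14.5078 = 5.17355

5.17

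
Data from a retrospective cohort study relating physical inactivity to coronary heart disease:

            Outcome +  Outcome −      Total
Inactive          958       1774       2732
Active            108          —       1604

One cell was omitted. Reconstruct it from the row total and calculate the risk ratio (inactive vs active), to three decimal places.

5.208

The missing cell is in the unexposed row: 1604 − 108 = 1496.
So a = 958, b = 1774, c = 108, d = 1496.
RR = [a/(a+b)] / [c/(c+d)] = (958/2732) / (108/1604) = 0.35066/0.06733 = 5.20793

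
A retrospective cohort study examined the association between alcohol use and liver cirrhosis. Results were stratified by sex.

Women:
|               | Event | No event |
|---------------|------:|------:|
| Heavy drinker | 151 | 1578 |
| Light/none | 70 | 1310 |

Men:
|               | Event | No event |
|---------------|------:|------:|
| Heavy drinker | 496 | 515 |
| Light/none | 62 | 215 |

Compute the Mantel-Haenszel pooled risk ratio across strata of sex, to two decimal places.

1.98

RR_MH = Σ(aᵢ·n₀ᵢ/nᵢ) / Σ(cᵢ·n₁ᵢ/nᵢ), with n₁ᵢ = aᵢ+bᵢ (exposed), n₀ᵢ = cᵢ+dᵢ (unexposed), nᵢ = n₁ᵢ+n₀ᵢ.
Stratum 1 (Women): n₁ = 1729, n₀ = 1380, n = 3109; a·n₀/n = 151·1380/3109 = 67.0248; c·n₁/n = 70·1729/3109 = 38.9289
Stratum 2 (Men): n₁ = 1011, n₀ = 277, n = 1288; a·n₀/n = 496·277/1288 = 106.6708; c·n₁/n = 62·1011/1288 = 48.6661
RR_MH = (67.0248 + 106.6708) / (38.9289 + 48.6661) = 173.6956 / 87.5951 = 1.98294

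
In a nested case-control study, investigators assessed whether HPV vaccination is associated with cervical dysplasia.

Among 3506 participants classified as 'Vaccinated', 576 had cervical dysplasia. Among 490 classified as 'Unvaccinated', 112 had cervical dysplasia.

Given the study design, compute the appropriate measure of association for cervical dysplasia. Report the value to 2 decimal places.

From the description: a = 576, b = 2930, c = 112, d = 378.
This is a nested case-control study: participants were sampled on outcome status, so risks in the source population cannot be estimated directly — relative risk is not valid here. The odds ratio is the appropriate measure.
OR = (a·d)/(b·c) = (576 × 378) / (2930 × 112) = 217728 / 328160 = 0.66348

0.66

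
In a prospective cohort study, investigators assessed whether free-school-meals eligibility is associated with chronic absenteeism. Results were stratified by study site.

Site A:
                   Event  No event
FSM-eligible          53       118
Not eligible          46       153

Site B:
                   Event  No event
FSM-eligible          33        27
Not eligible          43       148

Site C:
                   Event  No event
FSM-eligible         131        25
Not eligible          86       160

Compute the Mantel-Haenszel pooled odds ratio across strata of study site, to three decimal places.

OR_MH = Σ(aᵢdᵢ/nᵢ) / Σ(bᵢcᵢ/nᵢ), where nᵢ is the stratum total.
Stratum 1 (Site A): n = 370; a·d/n = 53·153/370 = 21.9162; b·c/n = 118·46/370 = 14.6703
Stratum 2 (Site B): n = 251; a·d/n = 33·148/251 = 19.4582; b·c/n = 27·43/251 = 4.6255
Stratum 3 (Site C): n = 402; a·d/n = 131·160/402 = 52.1393; b·c/n = 25·86/402 = 5.3483
OR_MH = (21.9162 + 19.4582 + 52.1393) / (14.6703 + 4.6255 + 5.3483) = 93.5137 / 24.6440 = 3.79458

3.795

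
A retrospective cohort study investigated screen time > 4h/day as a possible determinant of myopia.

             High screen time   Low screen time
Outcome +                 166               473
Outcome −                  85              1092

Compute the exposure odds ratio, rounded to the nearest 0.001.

4.509

Reading the table with exposure as columns: a = 166 (High screen time, case), b = 85 (High screen time, non-case), c = 473 (Low screen time, case), d = 1092.
OR = (a·d)/(b·c) = (166 × 1092) / (85 × 473) = 181272 / 40205 = 4.50869
The odds of myopia are about 4.51 times as high in the high screen time group.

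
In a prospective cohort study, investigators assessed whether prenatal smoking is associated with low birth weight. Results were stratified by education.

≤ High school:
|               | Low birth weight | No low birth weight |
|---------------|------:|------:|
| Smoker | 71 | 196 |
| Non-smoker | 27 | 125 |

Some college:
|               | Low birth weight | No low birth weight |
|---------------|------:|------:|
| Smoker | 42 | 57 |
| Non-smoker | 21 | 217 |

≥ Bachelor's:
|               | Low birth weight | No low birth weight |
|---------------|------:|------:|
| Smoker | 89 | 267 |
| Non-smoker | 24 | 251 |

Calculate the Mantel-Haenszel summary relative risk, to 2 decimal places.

2.55

RR_MH = Σ(aᵢ·n₀ᵢ/nᵢ) / Σ(cᵢ·n₁ᵢ/nᵢ), with n₁ᵢ = aᵢ+bᵢ (exposed), n₀ᵢ = cᵢ+dᵢ (unexposed), nᵢ = n₁ᵢ+n₀ᵢ.
Stratum 1 (≤ High school): n₁ = 267, n₀ = 152, n = 419; a·n₀/n = 71·152/419 = 25.7566; c·n₁/n = 27·267/419 = 17.2053
Stratum 2 (Some college): n₁ = 99, n₀ = 238, n = 337; a·n₀/n = 42·238/337 = 29.6617; c·n₁/n = 21·99/337 = 6.1691
Stratum 3 (≥ Bachelor's): n₁ = 356, n₀ = 275, n = 631; a·n₀/n = 89·275/631 = 38.7876; c·n₁/n = 24·356/631 = 13.5404
RR_MH = (25.7566 + 29.6617 + 38.7876) / (17.2053 + 6.1691 + 13.5404) = 94.2059 / 36.9148 = 2.55198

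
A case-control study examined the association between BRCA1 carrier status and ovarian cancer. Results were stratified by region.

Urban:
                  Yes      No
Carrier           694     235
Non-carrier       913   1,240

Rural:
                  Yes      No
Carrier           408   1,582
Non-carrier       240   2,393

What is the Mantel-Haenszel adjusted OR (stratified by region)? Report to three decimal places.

OR_MH = Σ(aᵢdᵢ/nᵢ) / Σ(bᵢcᵢ/nᵢ), where nᵢ is the stratum total.
Stratum 1 (Urban): n = 3082; a·d/n = 694·1240/3082 = 279.2213; b·c/n = 235·913/3082 = 69.6155
Stratum 2 (Rural): n = 4623; a·d/n = 408·2393/4623 = 211.1927; b·c/n = 1582·240/4623 = 82.1285
OR_MH = (279.2213 + 211.1927) / (69.6155 + 82.1285) = 490.4140 / 151.7440 = 3.23185

3.232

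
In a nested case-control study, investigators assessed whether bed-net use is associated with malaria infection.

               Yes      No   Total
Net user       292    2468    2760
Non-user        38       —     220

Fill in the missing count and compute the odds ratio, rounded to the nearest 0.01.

The missing cell is in the unexposed row: 220 − 38 = 182.
So a = 292, b = 2468, c = 38, d = 182.
OR = (a·d)/(b·c) = (292 × 182) / (2468 × 38) = 53144 / 93784 = 0.56666

0.57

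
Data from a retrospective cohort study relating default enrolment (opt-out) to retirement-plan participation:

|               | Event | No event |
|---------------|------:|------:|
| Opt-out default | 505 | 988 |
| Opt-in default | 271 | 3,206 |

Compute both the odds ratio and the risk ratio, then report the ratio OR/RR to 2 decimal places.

1.39

Cells: a = 505, b = 988, c = 271, d = 3206.
OR = (505·3206)/(988·271) = 1619030/267748 = 6.04684
Risk in exposed = 505/1493 = 0.33825; risk in unexposed = 271/3477 = 0.07794; RR = 4.33977
OR/RR = 6.04684 / 4.33977 = 1.39335
The outcome is not rare, so the OR lies further from 1 than the RR.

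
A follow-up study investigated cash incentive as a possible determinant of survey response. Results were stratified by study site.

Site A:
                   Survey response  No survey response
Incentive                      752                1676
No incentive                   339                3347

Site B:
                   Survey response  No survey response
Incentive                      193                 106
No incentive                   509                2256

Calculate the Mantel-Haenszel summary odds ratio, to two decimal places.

5.01

OR_MH = Σ(aᵢdᵢ/nᵢ) / Σ(bᵢcᵢ/nᵢ), where nᵢ is the stratum total.
Stratum 1 (Site A): n = 6114; a·d/n = 752·3347/6114 = 411.6690; b·c/n = 1676·339/6114 = 92.9284
Stratum 2 (Site B): n = 3064; a·d/n = 193·2256/3064 = 142.1044; b·c/n = 106·509/3064 = 17.6090
OR_MH = (411.6690 + 142.1044) / (92.9284 + 17.6090) = 553.7734 / 110.5374 = 5.00983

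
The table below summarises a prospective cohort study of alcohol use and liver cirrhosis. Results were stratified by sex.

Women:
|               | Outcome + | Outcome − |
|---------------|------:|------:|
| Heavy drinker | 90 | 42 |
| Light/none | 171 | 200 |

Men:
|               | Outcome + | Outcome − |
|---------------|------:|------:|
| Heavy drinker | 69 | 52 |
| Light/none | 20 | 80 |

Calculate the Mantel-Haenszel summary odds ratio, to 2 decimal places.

OR_MH = Σ(aᵢdᵢ/nᵢ) / Σ(bᵢcᵢ/nᵢ), where nᵢ is the stratum total.
Stratum 1 (Women): n = 503; a·d/n = 90·200/503 = 35.7853; b·c/n = 42·171/503 = 14.2783
Stratum 2 (Men): n = 221; a·d/n = 69·80/221 = 24.9774; b·c/n = 52·20/221 = 4.7059
OR_MH = (35.7853 + 24.9774) / (14.2783 + 4.7059) = 60.7627 / 18.9842 = 3.20069

3.20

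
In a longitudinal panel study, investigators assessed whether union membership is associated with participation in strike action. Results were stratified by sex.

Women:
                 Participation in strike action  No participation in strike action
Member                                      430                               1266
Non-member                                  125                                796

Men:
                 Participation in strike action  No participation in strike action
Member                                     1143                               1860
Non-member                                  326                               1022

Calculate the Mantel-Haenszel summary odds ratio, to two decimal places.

OR_MH = Σ(aᵢdᵢ/nᵢ) / Σ(bᵢcᵢ/nᵢ), where nᵢ is the stratum total.
Stratum 1 (Women): n = 2617; a·d/n = 430·796/2617 = 130.7910; b·c/n = 1266·125/2617 = 60.4700
Stratum 2 (Men): n = 4351; a·d/n = 1143·1022/4351 = 268.4776; b·c/n = 1860·326/4351 = 139.3611
OR_MH = (130.7910 + 268.4776) / (60.4700 + 139.3611) = 399.2686 / 199.8311 = 1.99803

2.00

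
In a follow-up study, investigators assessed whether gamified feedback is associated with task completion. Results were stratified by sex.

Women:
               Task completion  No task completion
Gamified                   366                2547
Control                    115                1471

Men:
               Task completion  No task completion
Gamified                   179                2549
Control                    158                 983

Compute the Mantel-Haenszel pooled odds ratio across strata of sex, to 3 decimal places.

0.976

OR_MH = Σ(aᵢdᵢ/nᵢ) / Σ(bᵢcᵢ/nᵢ), where nᵢ is the stratum total.
Stratum 1 (Women): n = 4499; a·d/n = 366·1471/4499 = 119.6679; b·c/n = 2547·115/4499 = 65.1045
Stratum 2 (Men): n = 3869; a·d/n = 179·983/3869 = 45.4787; b·c/n = 2549·158/3869 = 104.0946
OR_MH = (119.6679 + 45.4787) / (65.1045 + 104.0946) = 165.1466 / 169.1991 = 0.97605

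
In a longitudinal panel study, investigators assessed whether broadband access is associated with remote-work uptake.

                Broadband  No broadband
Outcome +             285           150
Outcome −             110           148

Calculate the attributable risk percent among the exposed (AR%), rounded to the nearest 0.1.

30.2

Reading the table with exposure as columns: a = 285 (Broadband, case), b = 110 (Broadband, non-case), c = 150 (No broadband, case), d = 148.
Risk in exposed = 285/395 = 0.72152; risk in unexposed = 150/298 = 0.50336.
RR = 0.72152/0.50336 = 1.43342
AR% = (RR − 1)/RR × 100 = (1.43342 − 1)/1.43342 × 100 = 30.2367%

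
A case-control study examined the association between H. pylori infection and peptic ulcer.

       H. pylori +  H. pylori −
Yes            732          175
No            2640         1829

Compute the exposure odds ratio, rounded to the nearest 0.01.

Reading the table with exposure as columns: a = 732 (H. pylori +, case), b = 2640 (H. pylori +, non-case), c = 175 (H. pylori −, case), d = 1829.
OR = (a·d)/(b·c) = (732 × 1829) / (2640 × 175) = 1338828 / 462000 = 2.89790
The odds of peptic ulcer are about 2.90 times as high in the h. pylori + group.

2.90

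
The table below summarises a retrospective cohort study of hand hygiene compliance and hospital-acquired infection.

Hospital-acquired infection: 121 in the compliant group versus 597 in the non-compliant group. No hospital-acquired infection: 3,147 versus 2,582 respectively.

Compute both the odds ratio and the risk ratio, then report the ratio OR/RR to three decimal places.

From the description: a = 121, b = 3147, c = 597, d = 2582.
OR = (121·2582)/(3147·597) = 312422/1878759 = 0.16629
Risk in exposed = 121/3268 = 0.03703; risk in unexposed = 597/3179 = 0.18779; RR = 0.19716
OR/RR = 0.16629 / 0.19716 = 0.84343
The outcome is not rare, so the OR lies further from 1 than the RR.

0.843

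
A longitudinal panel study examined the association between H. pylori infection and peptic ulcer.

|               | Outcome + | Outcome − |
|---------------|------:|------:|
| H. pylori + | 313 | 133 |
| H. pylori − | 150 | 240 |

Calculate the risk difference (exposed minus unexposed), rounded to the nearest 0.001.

0.317

Cells: a = 313, b = 133, c = 150, d = 240.
Risk in exposed = 313/446 = 0.701794; risk in unexposed = 150/390 = 0.384615.
Risk difference = 0.701794 − 0.384615 = 0.317178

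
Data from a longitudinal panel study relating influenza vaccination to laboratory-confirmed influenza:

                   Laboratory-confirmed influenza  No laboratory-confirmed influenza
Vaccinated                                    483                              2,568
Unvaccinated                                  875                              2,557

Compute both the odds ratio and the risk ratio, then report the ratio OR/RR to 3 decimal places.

0.885

Cells: a = 483, b = 2568, c = 875, d = 2557.
OR = (483·2557)/(2568·875) = 1235031/2247000 = 0.54964
Risk in exposed = 483/3051 = 0.15831; risk in unexposed = 875/3432 = 0.25495; RR = 0.62093
OR/RR = 0.54964 / 0.62093 = 0.88518
The outcome is not rare, so the OR lies further from 1 than the RR.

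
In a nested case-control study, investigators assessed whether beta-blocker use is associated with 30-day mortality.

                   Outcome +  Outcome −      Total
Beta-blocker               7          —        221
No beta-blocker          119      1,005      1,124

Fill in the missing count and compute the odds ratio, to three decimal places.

The missing cell is in the exposed row: 221 − 7 = 214.
So a = 7, b = 214, c = 119, d = 1005.
OR = (a·d)/(b·c) = (7 × 1005) / (214 × 119) = 7035 / 25466 = 0.27625

0.276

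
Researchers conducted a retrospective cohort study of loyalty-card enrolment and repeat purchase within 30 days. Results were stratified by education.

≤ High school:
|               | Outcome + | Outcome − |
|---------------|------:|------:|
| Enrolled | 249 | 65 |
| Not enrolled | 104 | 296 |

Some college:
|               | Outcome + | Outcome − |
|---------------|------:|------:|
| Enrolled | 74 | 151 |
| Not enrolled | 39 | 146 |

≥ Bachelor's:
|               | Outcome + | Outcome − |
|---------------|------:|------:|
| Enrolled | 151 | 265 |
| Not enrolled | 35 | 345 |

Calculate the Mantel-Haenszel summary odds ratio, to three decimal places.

5.496

OR_MH = Σ(aᵢdᵢ/nᵢ) / Σ(bᵢcᵢ/nᵢ), where nᵢ is the stratum total.
Stratum 1 (≤ High school): n = 714; a·d/n = 249·296/714 = 103.2269; b·c/n = 65·104/714 = 9.4678
Stratum 2 (Some college): n = 410; a·d/n = 74·146/410 = 26.3512; b·c/n = 151·39/410 = 14.3634
Stratum 3 (≥ Bachelor's): n = 796; a·d/n = 151·345/796 = 65.4460; b·c/n = 265·35/796 = 11.6520
OR_MH = (103.2269 + 26.3512 + 65.4460) / (9.4678 + 14.3634 + 11.6520) = 195.0241 / 35.4832 = 5.49624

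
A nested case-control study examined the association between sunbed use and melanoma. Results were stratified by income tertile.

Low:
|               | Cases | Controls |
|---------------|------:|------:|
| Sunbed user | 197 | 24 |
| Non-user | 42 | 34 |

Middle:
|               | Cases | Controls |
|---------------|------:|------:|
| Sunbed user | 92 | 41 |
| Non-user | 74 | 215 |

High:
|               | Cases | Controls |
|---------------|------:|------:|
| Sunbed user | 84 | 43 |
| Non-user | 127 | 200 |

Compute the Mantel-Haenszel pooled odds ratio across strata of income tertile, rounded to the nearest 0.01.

OR_MH = Σ(aᵢdᵢ/nᵢ) / Σ(bᵢcᵢ/nᵢ), where nᵢ is the stratum total.
Stratum 1 (Low): n = 297; a·d/n = 197·34/297 = 22.5522; b·c/n = 24·42/297 = 3.3939
Stratum 2 (Middle): n = 422; a·d/n = 92·215/422 = 46.8720; b·c/n = 41·74/422 = 7.1896
Stratum 3 (High): n = 454; a·d/n = 84·200/454 = 37.0044; b·c/n = 43·127/454 = 12.0286
OR_MH = (22.5522 + 46.8720 + 37.0044) / (3.3939 + 7.1896 + 12.0286) = 106.4286 / 22.6121 = 4.70670

4.71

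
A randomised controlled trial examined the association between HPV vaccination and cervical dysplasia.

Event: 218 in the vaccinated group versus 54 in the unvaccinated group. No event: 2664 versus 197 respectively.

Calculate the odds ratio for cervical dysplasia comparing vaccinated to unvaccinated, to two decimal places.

0.30

From the description: a = 218, b = 2664, c = 54, d = 197.
OR = (a·d)/(b·c) = (218 × 197) / (2664 × 54) = 42946 / 143856 = 0.29853
Exposure is associated with lower odds of cervical dysplasia (OR = 0.30 < 1).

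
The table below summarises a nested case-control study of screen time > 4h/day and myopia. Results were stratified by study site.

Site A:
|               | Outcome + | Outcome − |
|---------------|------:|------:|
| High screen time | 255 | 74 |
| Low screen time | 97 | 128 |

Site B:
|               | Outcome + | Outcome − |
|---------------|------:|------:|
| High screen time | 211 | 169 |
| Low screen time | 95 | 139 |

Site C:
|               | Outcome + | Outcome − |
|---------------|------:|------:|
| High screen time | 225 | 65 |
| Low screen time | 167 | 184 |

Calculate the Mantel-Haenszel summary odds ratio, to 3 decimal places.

OR_MH = Σ(aᵢdᵢ/nᵢ) / Σ(bᵢcᵢ/nᵢ), where nᵢ is the stratum total.
Stratum 1 (Site A): n = 554; a·d/n = 255·128/554 = 58.9170; b·c/n = 74·97/554 = 12.9567
Stratum 2 (Site B): n = 614; a·d/n = 211·139/614 = 47.7671; b·c/n = 169·95/614 = 26.1482
Stratum 3 (Site C): n = 641; a·d/n = 225·184/641 = 64.5866; b·c/n = 65·167/641 = 16.9345
OR_MH = (58.9170 + 47.7671 + 64.5866) / (12.9567 + 26.1482 + 16.9345) = 171.2707 / 56.0394 = 3.05626

3.056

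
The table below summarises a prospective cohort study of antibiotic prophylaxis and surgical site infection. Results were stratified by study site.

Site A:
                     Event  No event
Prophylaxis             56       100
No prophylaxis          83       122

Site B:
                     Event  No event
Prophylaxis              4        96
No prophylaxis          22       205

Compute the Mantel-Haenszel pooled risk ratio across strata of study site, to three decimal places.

0.812

RR_MH = Σ(aᵢ·n₀ᵢ/nᵢ) / Σ(cᵢ·n₁ᵢ/nᵢ), with n₁ᵢ = aᵢ+bᵢ (exposed), n₀ᵢ = cᵢ+dᵢ (unexposed), nᵢ = n₁ᵢ+n₀ᵢ.
Stratum 1 (Site A): n₁ = 156, n₀ = 205, n = 361; a·n₀/n = 56·205/361 = 31.8006; c·n₁/n = 83·156/361 = 35.8670
Stratum 2 (Site B): n₁ = 100, n₀ = 227, n = 327; a·n₀/n = 4·227/327 = 2.7768; c·n₁/n = 22·100/327 = 6.7278
RR_MH = (31.8006 + 2.7768) / (35.8670 + 6.7278) = 34.5773 / 42.5949 = 0.81177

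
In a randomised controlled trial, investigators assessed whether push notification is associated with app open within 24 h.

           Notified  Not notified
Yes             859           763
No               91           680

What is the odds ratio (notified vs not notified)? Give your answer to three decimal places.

8.413

Reading the table with exposure as columns: a = 859 (Notified, case), b = 91 (Notified, non-case), c = 763 (Not notified, case), d = 680.
OR = (a·d)/(b·c) = (859 × 680) / (91 × 763) = 584120 / 69433 = 8.41271
The odds of app open within 24 h are about 8.41 times as high in the notified group.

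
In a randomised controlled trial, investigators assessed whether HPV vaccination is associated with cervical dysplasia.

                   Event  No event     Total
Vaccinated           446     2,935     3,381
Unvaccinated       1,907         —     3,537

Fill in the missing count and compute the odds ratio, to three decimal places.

0.130

The missing cell is in the unexposed row: 3537 − 1907 = 1630.
So a = 446, b = 2935, c = 1907, d = 1630.
OR = (a·d)/(b·c) = (446 × 1630) / (2935 × 1907) = 726980 / 5597045 = 0.12989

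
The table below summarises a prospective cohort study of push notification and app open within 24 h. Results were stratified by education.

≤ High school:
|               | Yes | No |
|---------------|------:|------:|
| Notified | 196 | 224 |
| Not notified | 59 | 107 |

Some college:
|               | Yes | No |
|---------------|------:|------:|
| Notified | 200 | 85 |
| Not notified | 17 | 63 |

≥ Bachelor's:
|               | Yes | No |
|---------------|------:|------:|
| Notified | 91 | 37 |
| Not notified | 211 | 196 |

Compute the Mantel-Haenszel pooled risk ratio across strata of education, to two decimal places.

RR_MH = Σ(aᵢ·n₀ᵢ/nᵢ) / Σ(cᵢ·n₁ᵢ/nᵢ), with n₁ᵢ = aᵢ+bᵢ (exposed), n₀ᵢ = cᵢ+dᵢ (unexposed), nᵢ = n₁ᵢ+n₀ᵢ.
Stratum 1 (≤ High school): n₁ = 420, n₀ = 166, n = 586; a·n₀/n = 196·166/586 = 55.5222; c·n₁/n = 59·420/586 = 42.2867
Stratum 2 (Some college): n₁ = 285, n₀ = 80, n = 365; a·n₀/n = 200·80/365 = 43.8356; c·n₁/n = 17·285/365 = 13.2740
Stratum 3 (≥ Bachelor's): n₁ = 128, n₀ = 407, n = 535; a·n₀/n = 91·407/535 = 69.2280; c·n₁/n = 211·128/535 = 50.4822
RR_MH = (55.5222 + 43.8356 + 69.2280) / (42.2867 + 13.2740 + 50.4822) = 168.5858 / 106.0429 = 1.58979

1.59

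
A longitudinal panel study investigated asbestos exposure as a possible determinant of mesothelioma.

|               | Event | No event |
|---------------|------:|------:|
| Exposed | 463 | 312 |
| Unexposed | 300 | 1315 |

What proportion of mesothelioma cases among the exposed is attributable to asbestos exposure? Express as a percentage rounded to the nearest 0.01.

68.91

Cells: a = 463, b = 312, c = 300, d = 1315.
Risk in exposed = 463/775 = 0.59742; risk in unexposed = 300/1615 = 0.18576.
RR = 0.59742/0.18576 = 3.21611
AR% = (RR − 1)/RR × 100 = (3.21611 − 1)/3.21611 × 100 = 68.9065%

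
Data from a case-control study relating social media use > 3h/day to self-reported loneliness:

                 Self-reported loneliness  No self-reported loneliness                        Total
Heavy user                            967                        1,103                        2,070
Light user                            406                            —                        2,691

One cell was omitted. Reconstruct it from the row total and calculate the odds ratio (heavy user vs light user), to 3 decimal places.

4.934

The missing cell is in the unexposed row: 2691 − 406 = 2285.
So a = 967, b = 1103, c = 406, d = 2285.
OR = (a·d)/(b·c) = (967 × 2285) / (1103 × 406) = 2209595 / 447818 = 4.93414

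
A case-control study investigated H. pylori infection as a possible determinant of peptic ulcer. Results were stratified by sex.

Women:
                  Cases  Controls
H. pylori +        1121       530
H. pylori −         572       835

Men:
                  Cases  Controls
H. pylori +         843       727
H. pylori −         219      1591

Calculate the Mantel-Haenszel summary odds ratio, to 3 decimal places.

OR_MH = Σ(aᵢdᵢ/nᵢ) / Σ(bᵢcᵢ/nᵢ), where nᵢ is the stratum total.
Stratum 1 (Women): n = 3058; a·d/n = 1121·835/3058 = 306.0939; b·c/n = 530·572/3058 = 99.1367
Stratum 2 (Men): n = 3380; a·d/n = 843·1591/3380 = 396.8086; b·c/n = 727·219/3380 = 47.1044
OR_MH = (306.0939 + 396.8086) / (99.1367 + 47.1044) = 702.9024 / 146.2411 = 4.80646

4.806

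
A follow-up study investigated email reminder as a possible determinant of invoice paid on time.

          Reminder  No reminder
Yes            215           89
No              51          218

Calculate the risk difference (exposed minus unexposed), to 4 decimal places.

Reading the table with exposure as columns: a = 215 (Reminder, case), b = 51 (Reminder, non-case), c = 89 (No reminder, case), d = 218.
Risk in exposed = 215/266 = 0.808271; risk in unexposed = 89/307 = 0.289902.
Risk difference = 0.808271 − 0.289902 = 0.518368

0.5184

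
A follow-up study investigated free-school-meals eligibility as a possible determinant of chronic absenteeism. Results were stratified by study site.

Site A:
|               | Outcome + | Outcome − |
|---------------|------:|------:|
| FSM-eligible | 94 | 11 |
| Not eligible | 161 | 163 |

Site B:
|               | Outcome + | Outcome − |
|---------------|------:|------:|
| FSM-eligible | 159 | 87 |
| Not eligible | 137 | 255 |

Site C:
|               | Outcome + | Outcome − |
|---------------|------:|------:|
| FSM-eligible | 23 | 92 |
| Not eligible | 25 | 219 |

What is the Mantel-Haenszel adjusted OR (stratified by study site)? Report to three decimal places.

3.878

OR_MH = Σ(aᵢdᵢ/nᵢ) / Σ(bᵢcᵢ/nᵢ), where nᵢ is the stratum total.
Stratum 1 (Site A): n = 429; a·d/n = 94·163/429 = 35.7156; b·c/n = 11·161/429 = 4.1282
Stratum 2 (Site B): n = 638; a·d/n = 159·255/638 = 63.5502; b·c/n = 87·137/638 = 18.6818
Stratum 3 (Site C): n = 359; a·d/n = 23·219/359 = 14.0306; b·c/n = 92·25/359 = 6.4067
OR_MH = (35.7156 + 63.5502 + 14.0306) / (4.1282 + 18.6818 + 6.4067) = 113.2964 / 29.2167 = 3.87780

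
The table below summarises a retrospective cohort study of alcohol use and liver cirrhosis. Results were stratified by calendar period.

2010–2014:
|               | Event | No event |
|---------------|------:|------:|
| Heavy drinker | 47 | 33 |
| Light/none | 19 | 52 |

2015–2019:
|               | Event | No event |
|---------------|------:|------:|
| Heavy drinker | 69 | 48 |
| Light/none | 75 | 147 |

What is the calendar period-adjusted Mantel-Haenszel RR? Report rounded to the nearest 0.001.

RR_MH = Σ(aᵢ·n₀ᵢ/nᵢ) / Σ(cᵢ·n₁ᵢ/nᵢ), with n₁ᵢ = aᵢ+bᵢ (exposed), n₀ᵢ = cᵢ+dᵢ (unexposed), nᵢ = n₁ᵢ+n₀ᵢ.
Stratum 1 (2010–2014): n₁ = 80, n₀ = 71, n = 151; a·n₀/n = 47·71/151 = 22.0993; c·n₁/n = 19·80/151 = 10.0662
Stratum 2 (2015–2019): n₁ = 117, n₀ = 222, n = 339; a·n₀/n = 69·222/339 = 45.1858; c·n₁/n = 75·117/339 = 25.8850
RR_MH = (22.0993 + 45.1858) / (10.0662 + 25.8850) = 67.2852 / 35.9512 = 1.87157

1.872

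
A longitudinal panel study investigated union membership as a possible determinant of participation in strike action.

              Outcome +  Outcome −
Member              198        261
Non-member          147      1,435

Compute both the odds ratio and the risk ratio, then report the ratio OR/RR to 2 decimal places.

Cells: a = 198, b = 261, c = 147, d = 1435.
OR = (198·1435)/(261·147) = 284130/38367 = 7.40558
Risk in exposed = 198/459 = 0.43137; risk in unexposed = 147/1582 = 0.09292; RR = 4.64239
OR/RR = 7.40558 / 4.64239 = 1.59521
The outcome is not rare, so the OR lies further from 1 than the RR.

1.60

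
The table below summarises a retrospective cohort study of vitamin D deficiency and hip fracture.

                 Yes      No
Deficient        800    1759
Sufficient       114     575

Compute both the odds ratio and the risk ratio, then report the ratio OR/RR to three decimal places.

1.214

Cells: a = 800, b = 1759, c = 114, d = 575.
OR = (800·575)/(1759·114) = 460000/200526 = 2.29397
Risk in exposed = 800/2559 = 0.31262; risk in unexposed = 114/689 = 0.16546; RR = 1.88944
OR/RR = 2.29397 / 1.88944 = 1.21410
The outcome is not rare, so the OR lies further from 1 than the RR.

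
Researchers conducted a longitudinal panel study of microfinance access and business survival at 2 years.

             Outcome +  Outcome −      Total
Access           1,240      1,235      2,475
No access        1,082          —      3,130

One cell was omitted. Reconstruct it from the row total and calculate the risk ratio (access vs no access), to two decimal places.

The missing cell is in the unexposed row: 3130 − 1082 = 2048.
So a = 1240, b = 1235, c = 1082, d = 2048.
RR = [a/(a+b)] / [c/(c+d)] = (1240/2475) / (1082/3130) = 0.50101/0.34569 = 1.44932

1.45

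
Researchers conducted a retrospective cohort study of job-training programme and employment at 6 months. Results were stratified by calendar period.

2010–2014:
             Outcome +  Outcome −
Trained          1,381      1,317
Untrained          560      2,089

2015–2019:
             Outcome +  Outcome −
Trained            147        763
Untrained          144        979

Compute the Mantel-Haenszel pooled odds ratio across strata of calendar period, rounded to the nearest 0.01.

3.18

OR_MH = Σ(aᵢdᵢ/nᵢ) / Σ(bᵢcᵢ/nᵢ), where nᵢ is the stratum total.
Stratum 1 (2010–2014): n = 5347; a·d/n = 1381·2089/5347 = 539.5379; b·c/n = 1317·560/5347 = 137.9316
Stratum 2 (2015–2019): n = 2033; a·d/n = 147·979/2033 = 70.7885; b·c/n = 763·144/2033 = 54.0443
OR_MH = (539.5379 + 70.7885) / (137.9316 + 54.0443) = 610.3264 / 191.9758 = 3.17918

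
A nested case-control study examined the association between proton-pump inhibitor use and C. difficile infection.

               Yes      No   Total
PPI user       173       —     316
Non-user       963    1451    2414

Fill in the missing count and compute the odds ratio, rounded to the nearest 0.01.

1.82

The missing cell is in the exposed row: 316 − 173 = 143.
So a = 173, b = 143, c = 963, d = 1451.
OR = (a·d)/(b·c) = (173 × 1451) / (143 × 963) = 251023 / 137709 = 1.82285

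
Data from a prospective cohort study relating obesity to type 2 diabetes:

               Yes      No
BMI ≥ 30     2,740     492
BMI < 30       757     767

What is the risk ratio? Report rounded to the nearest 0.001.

Cells: a = 2740, b = 492, c = 757, d = 767.
Risk in exposed = 2740/3232 = 0.84777; risk in unexposed = 757/1524 = 0.49672.
RR = 0.84777 / 0.49672 = 1.70674
The risk among the exposed is 1.71 times that among the unexposed.

1.707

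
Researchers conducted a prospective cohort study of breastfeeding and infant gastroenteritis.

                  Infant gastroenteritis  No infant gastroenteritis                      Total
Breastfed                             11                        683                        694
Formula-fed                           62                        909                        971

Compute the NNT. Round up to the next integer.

21

Risk in treated group = 11/694 = 0.01585; risk in control = 62/971 = 0.06385.
Absolute risk reduction = 0.06385 − 0.01585 = 0.04800
NNT = 1 / ARR = 1 / 0.04800 = 20.833 → round up → 21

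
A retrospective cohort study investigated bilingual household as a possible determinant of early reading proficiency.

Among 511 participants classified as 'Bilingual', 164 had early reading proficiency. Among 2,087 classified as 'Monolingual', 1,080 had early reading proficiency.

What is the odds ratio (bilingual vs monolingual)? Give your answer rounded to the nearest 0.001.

From the description: a = 164, b = 347, c = 1080, d = 1007.
OR = (a·d)/(b·c) = (164 × 1007) / (347 × 1080) = 165148 / 374760 = 0.44068
Exposure is associated with lower odds of early reading proficiency (OR = 0.44 < 1).

0.441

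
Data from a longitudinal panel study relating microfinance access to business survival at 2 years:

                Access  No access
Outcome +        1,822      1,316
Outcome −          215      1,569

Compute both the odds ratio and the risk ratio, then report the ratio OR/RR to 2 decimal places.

Reading the table with exposure as columns: a = 1822 (Access, case), b = 215 (Access, non-case), c = 1316 (No access, case), d = 1569.
OR = (1822·1569)/(215·1316) = 2858718/282940 = 10.10362
Risk in exposed = 1822/2037 = 0.89445; risk in unexposed = 1316/2885 = 0.45615; RR = 1.96086
OR/RR = 10.10362 / 1.96086 = 5.15264
The outcome is not rare, so the OR lies further from 1 than the RR.

5.15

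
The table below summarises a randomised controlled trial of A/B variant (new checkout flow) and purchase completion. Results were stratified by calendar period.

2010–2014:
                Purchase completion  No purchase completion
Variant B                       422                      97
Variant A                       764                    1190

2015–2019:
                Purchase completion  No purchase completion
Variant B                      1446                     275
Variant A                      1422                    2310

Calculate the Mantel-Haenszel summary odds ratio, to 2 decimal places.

OR_MH = Σ(aᵢdᵢ/nᵢ) / Σ(bᵢcᵢ/nᵢ), where nᵢ is the stratum total.
Stratum 1 (2010–2014): n = 2473; a·d/n = 422·1190/2473 = 203.0651; b·c/n = 97·764/2473 = 29.9668
Stratum 2 (2015–2019): n = 5453; a·d/n = 1446·2310/5453 = 612.5546; b·c/n = 275·1422/5453 = 71.7128
OR_MH = (203.0651 + 612.5546) / (29.9668 + 71.7128) = 815.6197 / 101.6797 = 8.02146

8.02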